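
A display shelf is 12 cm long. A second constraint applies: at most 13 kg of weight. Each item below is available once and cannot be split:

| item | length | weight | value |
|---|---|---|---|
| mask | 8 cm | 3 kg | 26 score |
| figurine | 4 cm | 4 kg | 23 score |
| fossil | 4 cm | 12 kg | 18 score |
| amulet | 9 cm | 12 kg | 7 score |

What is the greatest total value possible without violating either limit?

49 score

Feasible sets respecting both limits:
- mask+figurine: length 12, weight 7, value 49
- mask: length 8, weight 3, value 26
- figurine: length 4, weight 4, value 23
- fossil: length 4, weight 12, value 18
Best: 49 score.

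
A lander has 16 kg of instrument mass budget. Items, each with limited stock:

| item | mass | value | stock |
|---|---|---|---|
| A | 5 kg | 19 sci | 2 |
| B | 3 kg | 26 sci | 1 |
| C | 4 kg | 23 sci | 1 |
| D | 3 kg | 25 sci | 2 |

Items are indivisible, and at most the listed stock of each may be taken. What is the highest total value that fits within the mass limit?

99 sci

Top feasible selections:
- 1×B + 1×C + 2×D: mass 13, value 99
- 1×A + 1×B + 2×D: mass 14, value 95
Best: 99 sci.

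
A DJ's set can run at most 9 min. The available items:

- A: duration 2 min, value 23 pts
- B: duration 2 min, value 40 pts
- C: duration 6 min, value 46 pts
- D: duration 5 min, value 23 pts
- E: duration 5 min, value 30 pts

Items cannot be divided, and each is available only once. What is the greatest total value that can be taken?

93 pts

This is a 0/1 knapsack; check combinations near the capacity.
- A+B+E: duration 2+2+5=9, value 23+40+30=93
- B+C: duration 2+6=8, value 40+46=86
- A+B+D: duration 2+2+5=9, value 23+40+23=86
- B+E: duration 2+5=7, value 40+30=70
- A+C: duration 2+6=8, value 23+46=69
Best: 93 pts.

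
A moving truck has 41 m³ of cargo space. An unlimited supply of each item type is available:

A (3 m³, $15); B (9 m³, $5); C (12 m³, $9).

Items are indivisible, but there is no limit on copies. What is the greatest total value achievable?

Best value-per-unit is A at 15/3, and filling with it alone uses volume 13×3=39. No mix of the others beats 13×15 = 195.

$195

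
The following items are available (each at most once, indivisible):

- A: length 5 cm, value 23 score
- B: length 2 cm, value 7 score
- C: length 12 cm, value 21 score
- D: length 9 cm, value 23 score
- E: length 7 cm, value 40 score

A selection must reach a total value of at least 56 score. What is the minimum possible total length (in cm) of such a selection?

Subsets with value ≥ 56, sorted by total length:
- A+E: length 12, value 63
- A+B+E: length 14, value 70
- D+E: length 16, value 63
- B+D+E: length 18, value 70
Minimum length: 12 cm.

12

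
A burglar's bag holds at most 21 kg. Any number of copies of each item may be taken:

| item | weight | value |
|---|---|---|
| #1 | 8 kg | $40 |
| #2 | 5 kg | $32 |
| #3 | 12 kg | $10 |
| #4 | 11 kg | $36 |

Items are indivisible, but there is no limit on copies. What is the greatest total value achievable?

$128

Best value-per-unit is #2 at 32/5, and filling with it alone uses weight 4×5=20. No mix of the others beats 4×32 = 128.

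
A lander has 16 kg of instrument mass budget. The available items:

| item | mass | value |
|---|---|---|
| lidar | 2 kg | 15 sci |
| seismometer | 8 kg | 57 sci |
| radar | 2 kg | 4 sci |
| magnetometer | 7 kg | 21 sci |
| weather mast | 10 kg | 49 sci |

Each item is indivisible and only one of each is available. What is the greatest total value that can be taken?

Check high-value combinations within 16 kg:
- seismometer+magnetometer: mass 8+7=15, value 57+21=78
- lidar+seismometer+radar: mass 2+8+2=12, value 15+57+4=76
- lidar+seismometer: mass 2+8=10, value 15+57=72
- lidar+radar+weather mast: mass 2+2+10=14, value 15+4+49=68
- lidar+weather mast: mass 2+10=12, value 15+49=64
Best: 78 sci.

78 sci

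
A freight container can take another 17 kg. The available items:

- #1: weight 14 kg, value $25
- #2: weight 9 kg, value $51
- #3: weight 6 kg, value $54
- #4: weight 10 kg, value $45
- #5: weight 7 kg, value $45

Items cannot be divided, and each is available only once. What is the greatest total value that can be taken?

$105

Check high-value combinations within 17 kg:
- #2+#3: weight 9+6=15, value 51+54=105
- #3+#5: weight 6+7=13, value 54+45=99
- #3+#4: weight 6+10=16, value 54+45=99
- #2+#5: weight 9+7=16, value 51+45=96
- #4+#5: weight 10+7=17, value 45+45=90
Best: $105.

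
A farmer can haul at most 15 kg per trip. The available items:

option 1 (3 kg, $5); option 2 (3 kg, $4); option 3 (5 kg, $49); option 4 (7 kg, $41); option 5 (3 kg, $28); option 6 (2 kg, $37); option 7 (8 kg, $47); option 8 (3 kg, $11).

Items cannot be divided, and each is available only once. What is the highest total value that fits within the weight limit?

$133

Check high-value combinations within 15 kg:
- option 3+option 6+option 7: weight 5+2+8=15, value 49+37+47=133
- option 3+option 4+option 6: weight 5+7+2=14, value 49+41+37=127
- option 3+option 5+option 6+option 8: weight 5+3+2+3=13, value 49+28+37+11=125
- option 1+option 3+option 5+option 6: weight 3+5+3+2=13, value 5+49+28+37=119
Best: $133.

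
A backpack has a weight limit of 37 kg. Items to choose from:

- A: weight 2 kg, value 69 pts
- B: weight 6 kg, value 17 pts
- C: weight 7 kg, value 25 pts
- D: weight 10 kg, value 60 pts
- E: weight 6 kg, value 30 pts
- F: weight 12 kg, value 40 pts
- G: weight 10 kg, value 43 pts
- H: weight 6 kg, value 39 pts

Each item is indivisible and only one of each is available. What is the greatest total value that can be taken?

241 pts

Check high-value combinations within 37 kg:
- A+D+E+G+H: weight 2+10+6+10+6=34, value 69+60+30+43+39=241
- A+B+C+D+E+H: weight 2+6+7+10+6+6=37, value 69+17+25+60+30+39=240
- A+D+E+F+H: weight 2+10+6+12+6=36, value 69+60+30+40+39=238
- A+C+D+G+H: weight 2+7+10+10+6=35, value 69+25+60+43+39=236
Best: 241 pts.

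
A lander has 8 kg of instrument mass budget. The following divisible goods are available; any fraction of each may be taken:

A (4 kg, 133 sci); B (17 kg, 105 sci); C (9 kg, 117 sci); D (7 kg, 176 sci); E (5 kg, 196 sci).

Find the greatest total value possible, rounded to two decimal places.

Take in order of value per unit:
- E (196/5 per unit): all 5 → value 196, running total 196.00
- A (133/4 per unit): 3 of 4 → value 3×133/4 = 99.7500, running total 295.75
Total 295.75.

295.75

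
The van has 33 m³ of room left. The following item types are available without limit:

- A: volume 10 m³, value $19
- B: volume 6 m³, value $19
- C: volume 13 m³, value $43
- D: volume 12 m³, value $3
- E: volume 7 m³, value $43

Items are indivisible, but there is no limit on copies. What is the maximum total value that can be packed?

Best value-per-unit is E at 43/7, and filling with it alone uses volume 4×7=28. No mix of the others beats 4×43 = 172.

$172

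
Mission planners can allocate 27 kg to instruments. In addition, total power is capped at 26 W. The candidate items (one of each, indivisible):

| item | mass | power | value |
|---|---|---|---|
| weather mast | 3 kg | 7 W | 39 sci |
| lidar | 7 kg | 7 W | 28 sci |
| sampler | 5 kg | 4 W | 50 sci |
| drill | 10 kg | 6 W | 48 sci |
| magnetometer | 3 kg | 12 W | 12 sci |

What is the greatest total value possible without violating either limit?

Feasible sets respecting both limits:
- weather mast+lidar+sampler+drill: mass 25, power 24, value 165
- weather mast+sampler+drill: mass 18, power 17, value 137
- lidar+sampler+drill: mass 22, power 17, value 126
- weather mast+lidar+sampler: mass 15, power 18, value 117
Best: 165 sci.

165 sci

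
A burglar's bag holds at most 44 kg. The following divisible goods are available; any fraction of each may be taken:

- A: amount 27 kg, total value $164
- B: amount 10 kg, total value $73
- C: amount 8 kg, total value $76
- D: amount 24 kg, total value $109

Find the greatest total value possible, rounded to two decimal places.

306.93

Take in order of value per unit:
- C (76/8 per unit): all 8 → value 76, running total 76.00
- B (73/10 per unit): all 10 → value 73, running total 149.00
- A (164/27 per unit): 26 of 27 → value 26×164/27 = 157.9259, running total 306.93
Total 306.93.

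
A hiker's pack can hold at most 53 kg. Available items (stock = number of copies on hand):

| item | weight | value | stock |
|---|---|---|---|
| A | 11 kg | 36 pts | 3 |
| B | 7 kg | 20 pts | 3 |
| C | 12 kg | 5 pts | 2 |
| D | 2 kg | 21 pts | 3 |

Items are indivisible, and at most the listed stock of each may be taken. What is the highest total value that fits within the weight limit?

211 pts

Best selections within weight 53 and stock limits:
- 3×A + 2×B + 3×D: weight 53, value 211
- 2×A + 3×B + 3×D: weight 49, value 195
- 3×A + 1×B + 3×D: weight 46, value 191
- 3×A + 2×B + 2×D: weight 51, value 190
Best: 211 pts.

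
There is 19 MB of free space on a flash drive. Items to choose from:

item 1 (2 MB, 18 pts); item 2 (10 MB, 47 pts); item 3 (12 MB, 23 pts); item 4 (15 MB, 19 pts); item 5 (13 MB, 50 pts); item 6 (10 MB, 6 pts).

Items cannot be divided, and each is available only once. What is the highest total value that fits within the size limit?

68 pts

Check high-value combinations within 19 MB:
- item 1+item 5: size 2+13=15, value 18+50=68
- item 1+item 2: size 2+10=12, value 18+47=65
- item 5: size 13, value 50
Best: 68 pts.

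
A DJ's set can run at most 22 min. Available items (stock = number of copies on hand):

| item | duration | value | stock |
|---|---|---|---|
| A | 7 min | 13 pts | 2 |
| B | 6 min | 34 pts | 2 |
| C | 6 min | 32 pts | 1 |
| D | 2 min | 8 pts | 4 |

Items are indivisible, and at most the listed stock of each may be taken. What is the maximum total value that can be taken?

Top feasible selections:
- 2×B + 1×C + 2×D: duration 22, value 116
- 2×B + 1×C + 1×D: duration 20, value 108
Best: 116 pts.

116 pts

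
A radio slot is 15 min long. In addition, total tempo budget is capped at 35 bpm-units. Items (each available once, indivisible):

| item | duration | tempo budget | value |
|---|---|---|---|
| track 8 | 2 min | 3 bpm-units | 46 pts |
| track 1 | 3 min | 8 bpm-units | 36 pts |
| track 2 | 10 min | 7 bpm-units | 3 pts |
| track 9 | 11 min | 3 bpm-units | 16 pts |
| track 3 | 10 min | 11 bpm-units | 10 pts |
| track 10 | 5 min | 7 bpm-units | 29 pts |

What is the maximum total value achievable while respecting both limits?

Feasible sets respecting both limits:
- track 8+track 1+track 10: duration 10, tempo budget 18, value 111
- track 8+track 1+track 3: duration 15, tempo budget 22, value 92
- track 8+track 1+track 2: duration 15, tempo budget 18, value 85
- track 8+track 1: duration 5, tempo budget 11, value 82
Best: 111 pts.

111 pts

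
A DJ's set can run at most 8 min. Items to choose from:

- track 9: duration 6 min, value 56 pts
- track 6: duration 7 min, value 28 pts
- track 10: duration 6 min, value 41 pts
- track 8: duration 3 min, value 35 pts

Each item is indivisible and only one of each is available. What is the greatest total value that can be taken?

Check high-value combinations within 8 min:
- track 9: duration 6, value 56
- track 10: duration 6, value 41
- track 8: duration 3, value 35
- track 6: duration 7, value 28
Best: 56 pts.

56 pts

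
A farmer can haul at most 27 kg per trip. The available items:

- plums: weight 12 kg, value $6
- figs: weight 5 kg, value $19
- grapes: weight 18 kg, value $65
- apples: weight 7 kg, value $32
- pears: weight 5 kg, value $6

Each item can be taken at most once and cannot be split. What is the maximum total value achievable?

Check high-value combinations within 27 kg:
- grapes+apples: weight 18+7=25, value 65+32=97
- figs+grapes: weight 5+18=23, value 19+65=84
- grapes+pears: weight 18+5=23, value 65+6=71
- grapes: weight 18, value 65
- figs+apples+pears: weight 5+7+5=17, value 19+32+6=57
Best: $97.

$97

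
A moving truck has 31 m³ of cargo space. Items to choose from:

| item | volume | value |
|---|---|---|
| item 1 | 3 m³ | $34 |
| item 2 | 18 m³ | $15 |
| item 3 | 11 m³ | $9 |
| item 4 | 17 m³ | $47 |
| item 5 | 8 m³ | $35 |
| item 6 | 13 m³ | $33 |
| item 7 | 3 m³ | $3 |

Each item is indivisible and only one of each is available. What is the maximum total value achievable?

$119

Check high-value combinations within 31 m³:
- item 1+item 4+item 5+item 7: volume 3+17+8+3=31, value 34+47+35+3=119
- item 1+item 4+item 5: volume 3+17+8=28, value 34+47+35=116
- item 1+item 5+item 6+item 7: volume 3+8+13+3=27, value 34+35+33+3=105
Best: $119.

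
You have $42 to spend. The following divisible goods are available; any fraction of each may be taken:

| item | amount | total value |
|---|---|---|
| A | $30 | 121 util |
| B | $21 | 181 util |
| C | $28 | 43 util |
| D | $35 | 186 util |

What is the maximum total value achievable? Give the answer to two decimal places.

Take in order of value per unit:
- B (181/21 per unit): all 21 → value 181, running total 181.00
- D (186/35 per unit): 21 of 35 → value 21×186/35 = 111.6000, running total 292.60
Total 292.60.

292.60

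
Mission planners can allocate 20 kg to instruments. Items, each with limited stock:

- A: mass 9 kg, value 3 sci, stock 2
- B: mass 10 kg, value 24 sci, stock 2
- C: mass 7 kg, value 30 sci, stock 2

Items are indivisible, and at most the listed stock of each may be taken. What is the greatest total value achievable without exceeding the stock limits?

60 sci

Best selections within mass 20 and stock limits:
- 2×C: mass 14, value 60
- 1×B + 1×C: mass 17, value 54
- 2×B: mass 20, value 48
- 1×A + 1×C: mass 16, value 33
Best: 60 sci.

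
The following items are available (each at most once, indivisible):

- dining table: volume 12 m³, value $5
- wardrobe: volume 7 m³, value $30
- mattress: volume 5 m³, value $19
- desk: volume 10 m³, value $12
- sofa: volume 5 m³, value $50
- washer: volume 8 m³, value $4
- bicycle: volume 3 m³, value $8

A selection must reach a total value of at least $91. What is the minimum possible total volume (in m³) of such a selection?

17

Subsets with value ≥ 91, sorted by total volume:
- wardrobe+mattress+sofa: volume 17, value 99
- wardrobe+mattress+sofa+bicycle: volume 20, value 107
Minimum volume: 17 m³.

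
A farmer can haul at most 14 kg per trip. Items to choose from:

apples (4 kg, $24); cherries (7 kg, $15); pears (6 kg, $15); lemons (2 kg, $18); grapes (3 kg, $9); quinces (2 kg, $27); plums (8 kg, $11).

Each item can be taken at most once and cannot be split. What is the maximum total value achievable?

$84

This is a 0/1 knapsack; check combinations near the capacity.
- apples+pears+lemons+quinces: weight 4+6+2+2=14, value 24+15+18+27=84
- apples+lemons+grapes+quinces: weight 4+2+3+2=11, value 24+18+9+27=78
- apples+lemons+quinces: weight 4+2+2=8, value 24+18+27=69
- pears+lemons+grapes+quinces: weight 6+2+3+2=13, value 15+18+9+27=69
- cherries+lemons+grapes+quinces: weight 7+2+3+2=14, value 15+18+9+27=69
Best: $84.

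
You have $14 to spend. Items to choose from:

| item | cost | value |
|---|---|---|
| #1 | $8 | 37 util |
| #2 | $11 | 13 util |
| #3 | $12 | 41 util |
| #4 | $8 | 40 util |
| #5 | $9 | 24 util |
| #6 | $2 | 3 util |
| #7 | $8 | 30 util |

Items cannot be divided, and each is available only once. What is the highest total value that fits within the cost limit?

This is a 0/1 knapsack; check combinations near the capacity.
- #3+#6: cost 12+2=14, value 41+3=44
- #4+#6: cost 8+2=10, value 40+3=43
- #3: cost 12, value 41
Best: 44 util.

44 util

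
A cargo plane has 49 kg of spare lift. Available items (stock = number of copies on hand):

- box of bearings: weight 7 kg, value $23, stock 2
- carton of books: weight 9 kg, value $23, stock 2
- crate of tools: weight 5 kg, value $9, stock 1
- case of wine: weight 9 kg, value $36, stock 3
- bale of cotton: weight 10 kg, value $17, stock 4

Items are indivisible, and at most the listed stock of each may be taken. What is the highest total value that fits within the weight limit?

Top feasible selections:
- 2×box of bearings + 1×crate of tools + 3×case of wine: weight 46, value 163
- 1×box of bearings + 1×carton of books + 1×crate of tools + 3×case of wine: weight 48, value 163
Best: $163.

$163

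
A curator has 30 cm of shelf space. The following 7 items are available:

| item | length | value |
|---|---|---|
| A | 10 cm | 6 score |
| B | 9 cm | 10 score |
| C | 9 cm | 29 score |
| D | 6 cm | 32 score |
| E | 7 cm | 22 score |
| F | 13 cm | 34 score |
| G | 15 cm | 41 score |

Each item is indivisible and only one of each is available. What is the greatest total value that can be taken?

102 score

Check high-value combinations within 30 cm:
- C+D+G: length 9+6+15=30, value 29+32+41=102
- C+D+F: length 9+6+13=28, value 29+32+34=95
- D+E+G: length 6+7+15=28, value 32+22+41=95
- D+E+F: length 6+7+13=26, value 32+22+34=88
- C+E+F: length 9+7+13=29, value 29+22+34=85
Best: 102 score.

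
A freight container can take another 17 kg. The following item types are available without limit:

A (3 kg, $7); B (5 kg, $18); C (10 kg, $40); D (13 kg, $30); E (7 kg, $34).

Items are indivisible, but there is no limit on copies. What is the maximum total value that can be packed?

Best value-per-unit is E at 34/7; filling with it alone gives 2×34 = 68.
Optimal mix: 1×A + 2×E → weight 17, value 75.

$75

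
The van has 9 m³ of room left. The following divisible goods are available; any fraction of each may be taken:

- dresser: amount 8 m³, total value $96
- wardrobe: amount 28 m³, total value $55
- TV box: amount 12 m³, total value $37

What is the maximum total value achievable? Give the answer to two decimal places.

99.08

Take in order of value per unit:
- dresser (96/8 per unit): all 8 → value 96, running total 96.00
- TV box (37/12 per unit): 1 of 12 → value 1×37/12 = 3.0833, running total 99.08
Total 99.08.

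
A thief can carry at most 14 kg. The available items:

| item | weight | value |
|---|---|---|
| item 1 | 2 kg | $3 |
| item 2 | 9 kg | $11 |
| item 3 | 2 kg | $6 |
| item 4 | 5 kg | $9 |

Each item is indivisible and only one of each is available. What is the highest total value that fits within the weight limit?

This is a 0/1 knapsack; check combinations near the capacity.
- item 1+item 2+item 3: weight 2+9+2=13, value 3+11+6=20
- item 2+item 4: weight 9+5=14, value 11+9=20
- item 1+item 3+item 4: weight 2+2+5=9, value 3+6+9=18
Best: $20.

$20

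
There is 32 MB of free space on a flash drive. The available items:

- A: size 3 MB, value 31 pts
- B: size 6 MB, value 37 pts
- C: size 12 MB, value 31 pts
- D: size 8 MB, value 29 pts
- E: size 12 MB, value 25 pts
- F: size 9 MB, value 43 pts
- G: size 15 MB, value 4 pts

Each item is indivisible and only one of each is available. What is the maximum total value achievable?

Check high-value combinations within 32 MB:
- A+B+C+F: size 3+6+12+9=30, value 31+37+31+43=142
- A+B+D+F: size 3+6+8+9=26, value 31+37+29+43=140
- A+B+E+F: size 3+6+12+9=30, value 31+37+25+43=136
- A+C+D+F: size 3+12+8+9=32, value 31+31+29+43=134
Best: 142 pts.

142 pts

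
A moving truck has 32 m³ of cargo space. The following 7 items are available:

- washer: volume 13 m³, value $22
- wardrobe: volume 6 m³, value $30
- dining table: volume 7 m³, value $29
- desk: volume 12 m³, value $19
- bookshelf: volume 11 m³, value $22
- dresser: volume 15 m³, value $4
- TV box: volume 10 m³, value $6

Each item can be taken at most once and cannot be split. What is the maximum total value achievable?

$81

This is a 0/1 knapsack; check combinations near the capacity.
- wardrobe+dining table+bookshelf: volume 6+7+11=24, value 30+29+22=81
- washer+wardrobe+dining table: volume 13+6+7=26, value 22+30+29=81
- wardrobe+dining table+desk: volume 6+7+12=25, value 30+29+19=78
- washer+wardrobe+bookshelf: volume 13+6+11=30, value 22+30+22=74
- washer+dining table+bookshelf: volume 13+7+11=31, value 22+29+22=73
Best: $81.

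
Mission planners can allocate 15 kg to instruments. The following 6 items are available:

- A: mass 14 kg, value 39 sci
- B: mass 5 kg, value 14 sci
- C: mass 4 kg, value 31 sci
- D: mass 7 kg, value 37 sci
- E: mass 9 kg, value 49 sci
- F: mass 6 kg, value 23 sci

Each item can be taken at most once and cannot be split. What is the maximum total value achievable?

Check high-value combinations within 15 kg:
- C+E: mass 4+9=13, value 31+49=80
- E+F: mass 9+6=15, value 49+23=72
- C+D: mass 4+7=11, value 31+37=68
- B+C+F: mass 5+4+6=15, value 14+31+23=68
- B+E: mass 5+9=14, value 14+49=63
Best: 80 sci.

80 sci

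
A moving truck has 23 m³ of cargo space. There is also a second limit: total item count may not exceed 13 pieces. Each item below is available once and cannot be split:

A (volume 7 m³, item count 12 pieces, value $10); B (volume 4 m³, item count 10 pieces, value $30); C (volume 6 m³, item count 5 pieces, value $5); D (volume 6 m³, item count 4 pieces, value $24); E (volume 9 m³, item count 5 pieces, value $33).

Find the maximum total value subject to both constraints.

Feasible sets respecting both limits:
- D+E: volume 15, item count 9, value 57
- C+E: volume 15, item count 10, value 38
- E: volume 9, item count 5, value 33
Best: $57.

$57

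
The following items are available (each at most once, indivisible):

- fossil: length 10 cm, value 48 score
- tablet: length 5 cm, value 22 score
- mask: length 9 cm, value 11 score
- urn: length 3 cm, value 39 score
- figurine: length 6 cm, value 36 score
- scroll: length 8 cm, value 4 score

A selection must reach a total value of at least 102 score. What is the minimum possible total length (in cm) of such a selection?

Subsets with value ≥ 102, sorted by total length:
- fossil+tablet+urn: length 18, value 109
- fossil+urn+figurine: length 19, value 123
Minimum length: 18 cm.

18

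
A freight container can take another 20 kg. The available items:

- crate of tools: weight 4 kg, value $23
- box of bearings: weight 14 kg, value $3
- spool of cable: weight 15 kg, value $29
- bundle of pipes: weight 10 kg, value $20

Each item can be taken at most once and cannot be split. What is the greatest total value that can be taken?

$52

This is a 0/1 knapsack; check combinations near the capacity.
- crate of tools+spool of cable: weight 4+15=19, value 23+29=52
- crate of tools+bundle of pipes: weight 4+10=14, value 23+20=43
- spool of cable: weight 15, value 29
- crate of tools+box of bearings: weight 4+14=18, value 23+3=26
- crate of tools: weight 4, value 23
Best: $52.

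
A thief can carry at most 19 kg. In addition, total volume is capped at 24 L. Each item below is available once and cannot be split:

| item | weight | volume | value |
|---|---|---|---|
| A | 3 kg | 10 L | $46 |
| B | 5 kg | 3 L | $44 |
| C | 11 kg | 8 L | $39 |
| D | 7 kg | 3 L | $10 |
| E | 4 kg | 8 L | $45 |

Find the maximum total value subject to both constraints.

$145

Feasible sets respecting both limits:
- A+B+D+E: weight 19, volume 24, value 145
- A+B+E: weight 12, volume 21, value 135
- A+B+C: weight 19, volume 21, value 129
- A+D+E: weight 14, volume 21, value 101
Best: $145.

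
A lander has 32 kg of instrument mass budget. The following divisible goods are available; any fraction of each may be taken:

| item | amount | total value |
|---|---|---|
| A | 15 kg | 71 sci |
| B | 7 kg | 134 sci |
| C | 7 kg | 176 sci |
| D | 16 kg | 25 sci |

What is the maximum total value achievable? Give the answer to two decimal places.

Take in order of value per unit:
- C (176/7 per unit): all 7 → value 176, running total 176.00
- B (134/7 per unit): all 7 → value 134, running total 310.00
- A (71/15 per unit): all 15 → value 71, running total 381.00
- D (25/16 per unit): 3 of 16 → value 3×25/16 = 4.6875, running total 385.69
Total 385.69.

385.69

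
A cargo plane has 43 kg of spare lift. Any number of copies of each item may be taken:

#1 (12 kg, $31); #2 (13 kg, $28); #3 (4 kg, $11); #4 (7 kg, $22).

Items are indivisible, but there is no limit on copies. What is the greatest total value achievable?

$132

Best value-per-unit is #4 at 22/7; filling with it alone gives 6×22 = 132.
Optimal mix: 2×#3 + 5×#4 → weight 43, value 132.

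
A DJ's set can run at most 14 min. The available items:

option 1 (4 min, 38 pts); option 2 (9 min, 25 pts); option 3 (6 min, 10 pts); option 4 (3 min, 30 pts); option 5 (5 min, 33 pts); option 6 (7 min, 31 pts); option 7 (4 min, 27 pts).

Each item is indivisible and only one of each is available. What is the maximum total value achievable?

Check high-value combinations within 14 min:
- option 1+option 4+option 5: duration 4+3+5=12, value 38+30+33=101
- option 1+option 4+option 6: duration 4+3+7=14, value 38+30+31=99
- option 1+option 5+option 7: duration 4+5+4=13, value 38+33+27=98
- option 1+option 4+option 7: duration 4+3+4=11, value 38+30+27=95
Best: 101 pts.

101 pts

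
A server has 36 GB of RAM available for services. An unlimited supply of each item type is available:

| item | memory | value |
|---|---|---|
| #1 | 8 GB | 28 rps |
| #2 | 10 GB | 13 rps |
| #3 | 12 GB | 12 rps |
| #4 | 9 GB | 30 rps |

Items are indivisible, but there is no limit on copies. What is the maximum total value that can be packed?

Best value-per-unit is #1 at 28/8; filling with it alone gives 4×28 = 112.
Optimal mix: 4×#4 → memory 36, value 120.

120 rps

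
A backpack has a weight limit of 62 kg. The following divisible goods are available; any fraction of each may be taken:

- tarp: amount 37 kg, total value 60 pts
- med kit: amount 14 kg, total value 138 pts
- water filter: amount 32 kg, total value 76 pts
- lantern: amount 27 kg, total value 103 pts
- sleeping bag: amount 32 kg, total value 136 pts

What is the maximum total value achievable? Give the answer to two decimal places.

Take in order of value per unit:
- med kit (138/14 per unit): all 14 → value 138, running total 138.00
- sleeping bag (136/32 per unit): all 32 → value 136, running total 274.00
- lantern (103/27 per unit): 16 of 27 → value 16×103/27 = 61.0370, running total 335.04
Total 335.04.

335.04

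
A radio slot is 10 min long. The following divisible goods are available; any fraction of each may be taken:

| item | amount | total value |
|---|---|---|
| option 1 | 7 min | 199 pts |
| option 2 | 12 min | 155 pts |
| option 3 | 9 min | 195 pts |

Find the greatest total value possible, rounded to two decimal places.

Take in order of value per unit:
- option 1 (199/7 per unit): all 7 → value 199, running total 199.00
- option 3 (195/9 per unit): 3 of 9 → value 3×195/9 = 65.0000, running total 264.00
Total 264.00.

264.00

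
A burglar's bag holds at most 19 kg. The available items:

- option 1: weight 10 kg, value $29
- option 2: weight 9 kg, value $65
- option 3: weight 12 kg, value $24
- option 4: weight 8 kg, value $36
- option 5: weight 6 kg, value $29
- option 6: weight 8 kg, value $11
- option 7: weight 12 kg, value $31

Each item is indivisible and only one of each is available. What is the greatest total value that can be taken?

Check high-value combinations within 19 kg:
- option 2+option 4: weight 9+8=17, value 65+36=101
- option 2+option 5: weight 9+6=15, value 65+29=94
- option 1+option 2: weight 10+9=19, value 29+65=94
- option 2+option 6: weight 9+8=17, value 65+11=76
Best: $101.

$101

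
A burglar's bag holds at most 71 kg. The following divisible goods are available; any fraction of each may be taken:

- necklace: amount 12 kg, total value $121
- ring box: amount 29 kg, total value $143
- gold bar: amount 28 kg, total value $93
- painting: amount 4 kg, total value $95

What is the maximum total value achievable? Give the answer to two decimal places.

445.36

Take in order of value per unit:
- painting (95/4 per unit): all 4 → value 95, running total 95.00
- necklace (121/12 per unit): all 12 → value 121, running total 216.00
- ring box (143/29 per unit): all 29 → value 143, running total 359.00
- gold bar (93/28 per unit): 26 of 28 → value 26×93/28 = 86.3571, running total 445.36
Total 445.36.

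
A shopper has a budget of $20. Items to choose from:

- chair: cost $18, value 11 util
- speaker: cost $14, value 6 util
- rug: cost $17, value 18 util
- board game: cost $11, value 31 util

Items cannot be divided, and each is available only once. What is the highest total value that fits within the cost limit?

31 util

Check high-value combinations within $20:
- board game: cost 11, value 31
- rug: cost 17, value 18
- chair: cost 18, value 11
Best: 31 util.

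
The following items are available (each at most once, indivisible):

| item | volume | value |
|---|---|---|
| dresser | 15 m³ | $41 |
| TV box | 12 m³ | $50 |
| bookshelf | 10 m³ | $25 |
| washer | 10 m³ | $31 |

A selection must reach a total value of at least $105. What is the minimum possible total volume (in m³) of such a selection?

Subsets with value ≥ 105, sorted by total volume:
- TV box+bookshelf+washer: volume 32, value 106
- dresser+TV box+washer: volume 37, value 122
Minimum volume: 32 m³.

32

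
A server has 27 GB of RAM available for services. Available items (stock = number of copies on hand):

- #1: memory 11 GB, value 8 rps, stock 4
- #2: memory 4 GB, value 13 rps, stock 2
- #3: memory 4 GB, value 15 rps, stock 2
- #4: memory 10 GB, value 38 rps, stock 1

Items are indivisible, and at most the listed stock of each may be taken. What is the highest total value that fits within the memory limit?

Top feasible selections:
- 2×#2 + 2×#3 + 1×#4: memory 26, value 94
- 1×#2 + 2×#3 + 1×#4: memory 22, value 81
Best: 94 rps.

94 rps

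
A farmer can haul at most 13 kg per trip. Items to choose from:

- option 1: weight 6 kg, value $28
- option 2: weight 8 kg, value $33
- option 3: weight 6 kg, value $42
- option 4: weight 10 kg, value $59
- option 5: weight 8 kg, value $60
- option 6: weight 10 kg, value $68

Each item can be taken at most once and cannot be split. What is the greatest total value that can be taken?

$70

Check high-value combinations within 13 kg:
- option 1+option 3: weight 6+6=12, value 28+42=70
- option 6: weight 10, value 68
- option 5: weight 8, value 60
Best: $70.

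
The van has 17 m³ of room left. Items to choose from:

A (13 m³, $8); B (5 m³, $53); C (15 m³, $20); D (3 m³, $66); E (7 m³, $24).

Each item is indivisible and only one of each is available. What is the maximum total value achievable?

Check high-value combinations within 17 m³:
- B+D+E: volume 5+3+7=15, value 53+66+24=143
- B+D: volume 5+3=8, value 53+66=119
- D+E: volume 3+7=10, value 66+24=90
Best: $143.

$143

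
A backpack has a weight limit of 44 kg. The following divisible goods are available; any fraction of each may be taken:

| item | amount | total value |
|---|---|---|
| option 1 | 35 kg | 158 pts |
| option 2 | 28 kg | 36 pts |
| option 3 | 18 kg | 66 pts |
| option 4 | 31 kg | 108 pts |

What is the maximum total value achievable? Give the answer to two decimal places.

191.00

Take in order of value per unit:
- option 1 (158/35 per unit): all 35 → value 158, running total 158.00
- option 3 (66/18 per unit): 9 of 18 → value 9×66/18 = 33.0000, running total 191.00
Total 191.00.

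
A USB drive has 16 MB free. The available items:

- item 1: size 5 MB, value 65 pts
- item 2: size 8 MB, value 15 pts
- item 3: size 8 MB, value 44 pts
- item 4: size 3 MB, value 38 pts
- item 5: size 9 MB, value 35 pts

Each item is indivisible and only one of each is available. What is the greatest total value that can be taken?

Check high-value combinations within 16 MB:
- item 1+item 3+item 4: size 5+8+3=16, value 65+44+38=147
- item 1+item 2+item 4: size 5+8+3=16, value 65+15+38=118
- item 1+item 3: size 5+8=13, value 65+44=109
- item 1+item 4: size 5+3=8, value 65+38=103
- item 1+item 5: size 5+9=14, value 65+35=100
Best: 147 pts.

147 pts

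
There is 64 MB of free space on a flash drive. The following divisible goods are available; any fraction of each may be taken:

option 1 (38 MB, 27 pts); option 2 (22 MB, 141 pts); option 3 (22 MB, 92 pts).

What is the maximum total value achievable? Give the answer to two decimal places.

Take in order of value per unit:
- option 2 (141/22 per unit): all 22 → value 141, running total 141.00
- option 3 (92/22 per unit): all 22 → value 92, running total 233.00
- option 1 (27/38 per unit): 20 of 38 → value 20×27/38 = 14.2105, running total 247.21
Total 247.21.

247.21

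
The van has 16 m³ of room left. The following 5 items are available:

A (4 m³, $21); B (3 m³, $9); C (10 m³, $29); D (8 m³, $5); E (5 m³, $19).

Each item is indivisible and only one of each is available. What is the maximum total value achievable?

Check high-value combinations within 16 m³:
- A+C: volume 4+10=14, value 21+29=50
- A+B+E: volume 4+3+5=12, value 21+9+19=49
- C+E: volume 10+5=15, value 29+19=48
Best: $50.

$50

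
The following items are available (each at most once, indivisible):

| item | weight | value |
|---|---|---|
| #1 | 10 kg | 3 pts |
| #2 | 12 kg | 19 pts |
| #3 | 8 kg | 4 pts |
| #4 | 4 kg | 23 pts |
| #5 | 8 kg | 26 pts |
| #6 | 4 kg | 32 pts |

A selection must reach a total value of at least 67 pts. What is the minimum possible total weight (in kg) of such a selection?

Subsets with value ≥ 67, sorted by total weight:
- #4+#5+#6: weight 16, value 81
- #2+#4+#6: weight 20, value 74
- #3+#4+#5+#6: weight 24, value 85
Minimum weight: 16 kg.

16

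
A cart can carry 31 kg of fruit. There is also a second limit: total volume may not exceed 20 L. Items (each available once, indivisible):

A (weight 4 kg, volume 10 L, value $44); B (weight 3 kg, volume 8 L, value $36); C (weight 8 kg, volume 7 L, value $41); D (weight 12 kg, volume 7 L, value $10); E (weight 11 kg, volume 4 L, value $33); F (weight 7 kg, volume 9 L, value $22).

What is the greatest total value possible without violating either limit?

$110

Feasible sets respecting both limits:
- B+C+E: weight 22, volume 19, value 110
- C+E+F: weight 26, volume 20, value 96
- A+C: weight 12, volume 17, value 85
Best: $110.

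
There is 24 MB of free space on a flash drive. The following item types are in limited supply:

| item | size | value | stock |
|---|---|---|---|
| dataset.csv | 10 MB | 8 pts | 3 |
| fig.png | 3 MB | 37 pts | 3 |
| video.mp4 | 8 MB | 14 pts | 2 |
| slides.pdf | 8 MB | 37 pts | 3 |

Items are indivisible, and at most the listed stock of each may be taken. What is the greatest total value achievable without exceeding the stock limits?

148 pts

Best selections within size 24 and stock limits:
- 3×fig.png + 1×slides.pdf: size 17, value 148
- 2×fig.png + 2×slides.pdf: size 22, value 148
Best: 148 pts.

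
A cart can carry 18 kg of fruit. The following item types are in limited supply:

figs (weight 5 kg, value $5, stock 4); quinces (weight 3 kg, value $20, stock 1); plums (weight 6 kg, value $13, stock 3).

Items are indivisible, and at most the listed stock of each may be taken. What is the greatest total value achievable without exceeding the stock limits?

$46

Best selections within weight 18 and stock limits:
- 1×quinces + 2×plums: weight 15, value 46
- 3×plums: weight 18, value 39
Best: $46.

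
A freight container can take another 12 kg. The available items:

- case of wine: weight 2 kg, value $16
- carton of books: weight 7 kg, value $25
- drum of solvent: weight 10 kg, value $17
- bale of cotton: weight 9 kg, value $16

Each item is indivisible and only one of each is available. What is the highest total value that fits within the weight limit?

$41

This is a 0/1 knapsack; check combinations near the capacity.
- case of wine+carton of books: weight 2+7=9, value 16+25=41
- case of wine+drum of solvent: weight 2+10=12, value 16+17=33
- case of wine+bale of cotton: weight 2+9=11, value 16+16=32
- carton of books: weight 7, value 25
Best: $41.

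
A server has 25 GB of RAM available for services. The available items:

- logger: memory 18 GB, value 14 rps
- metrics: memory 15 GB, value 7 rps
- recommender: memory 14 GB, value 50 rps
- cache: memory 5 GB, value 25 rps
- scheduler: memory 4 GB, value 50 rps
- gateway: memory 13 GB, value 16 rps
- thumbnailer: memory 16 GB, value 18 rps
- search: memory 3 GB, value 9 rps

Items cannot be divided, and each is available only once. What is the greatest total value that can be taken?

Check high-value combinations within 25 GB:
- recommender+cache+scheduler: memory 14+5+4=23, value 50+25+50=125
- recommender+scheduler+search: memory 14+4+3=21, value 50+50+9=109
- recommender+scheduler: memory 14+4=18, value 50+50=100
- cache+scheduler+gateway+search: memory 5+4+13+3=25, value 25+50+16+9=100
- cache+scheduler+thumbnailer: memory 5+4+16=25, value 25+50+18=93
Best: 125 rps.

125 rps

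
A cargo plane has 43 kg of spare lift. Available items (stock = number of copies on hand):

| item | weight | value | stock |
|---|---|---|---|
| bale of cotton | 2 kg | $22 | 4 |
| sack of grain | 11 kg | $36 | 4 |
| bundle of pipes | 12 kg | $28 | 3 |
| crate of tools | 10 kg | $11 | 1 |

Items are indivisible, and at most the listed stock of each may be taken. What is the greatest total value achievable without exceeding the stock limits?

$196

Top feasible selections:
- 4×bale of cotton + 3×sack of grain: weight 41, value 196
- 4×bale of cotton + 2×sack of grain + 1×bundle of pipes: weight 42, value 188
- 4×bale of cotton + 1×sack of grain + 2×bundle of pipes: weight 43, value 180
- 3×bale of cotton + 3×sack of grain: weight 39, value 174
Best: $196.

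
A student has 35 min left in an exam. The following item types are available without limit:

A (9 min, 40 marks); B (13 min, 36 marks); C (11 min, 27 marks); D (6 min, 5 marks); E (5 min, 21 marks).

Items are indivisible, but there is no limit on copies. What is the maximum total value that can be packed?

147 marks

Best value-per-unit is A at 40/9; filling with it alone gives 3×40 = 120.
Optimal mix: 7×E → time 35, value 147.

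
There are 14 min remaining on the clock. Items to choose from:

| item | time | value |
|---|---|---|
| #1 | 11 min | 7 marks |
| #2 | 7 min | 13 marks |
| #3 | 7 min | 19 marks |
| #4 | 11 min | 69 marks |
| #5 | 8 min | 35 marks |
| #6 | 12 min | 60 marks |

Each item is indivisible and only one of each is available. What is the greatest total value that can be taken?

69 marks

Check high-value combinations within 14 min:
- #4: time 11, value 69
- #6: time 12, value 60
- #5: time 8, value 35
- #2+#3: time 7+7=14, value 13+19=32
Best: 69 marks.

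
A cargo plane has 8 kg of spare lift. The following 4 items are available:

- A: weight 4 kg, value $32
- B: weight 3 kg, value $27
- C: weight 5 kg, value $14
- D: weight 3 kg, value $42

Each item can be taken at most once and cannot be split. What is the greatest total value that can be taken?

$74

Check high-value combinations within 8 kg:
- A+D: weight 4+3=7, value 32+42=74
- B+D: weight 3+3=6, value 27+42=69
- A+B: weight 4+3=7, value 32+27=59
Best: $74.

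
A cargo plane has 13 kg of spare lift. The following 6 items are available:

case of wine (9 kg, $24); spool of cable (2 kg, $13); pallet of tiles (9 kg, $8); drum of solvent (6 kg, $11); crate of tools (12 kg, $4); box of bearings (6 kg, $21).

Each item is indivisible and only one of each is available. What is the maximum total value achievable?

$37

Check high-value combinations within 13 kg:
- case of wine+spool of cable: weight 9+2=11, value 24+13=37
- spool of cable+box of bearings: weight 2+6=8, value 13+21=34
- drum of solvent+box of bearings: weight 6+6=12, value 11+21=32
Best: $37.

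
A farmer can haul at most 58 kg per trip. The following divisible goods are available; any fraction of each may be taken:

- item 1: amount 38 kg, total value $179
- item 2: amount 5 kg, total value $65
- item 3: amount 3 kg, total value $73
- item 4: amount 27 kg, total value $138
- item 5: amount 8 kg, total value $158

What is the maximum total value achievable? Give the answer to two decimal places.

Take in order of value per unit:
- item 3 (73/3 per unit): all 3 → value 73, running total 73.00
- item 5 (158/8 per unit): all 8 → value 158, running total 231.00
- item 2 (65/5 per unit): all 5 → value 65, running total 296.00
- item 4 (138/27 per unit): all 27 → value 138, running total 434.00
- item 1 (179/38 per unit): 15 of 38 → value 15×179/38 = 70.6579, running total 504.66
Total 504.66.

504.66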